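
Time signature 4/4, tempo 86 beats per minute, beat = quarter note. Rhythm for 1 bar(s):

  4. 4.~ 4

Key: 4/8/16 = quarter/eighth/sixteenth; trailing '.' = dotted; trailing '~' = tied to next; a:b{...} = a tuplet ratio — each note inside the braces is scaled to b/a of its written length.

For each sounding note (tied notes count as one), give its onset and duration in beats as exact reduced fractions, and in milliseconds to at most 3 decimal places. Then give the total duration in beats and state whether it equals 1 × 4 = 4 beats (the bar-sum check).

1) 0.0ms=0b +1046.512ms=3/2b
2) 1046.512ms=3/2b +1744.186ms=5/2b
Σ=4b of 4 (86bpm 4/4) — PASS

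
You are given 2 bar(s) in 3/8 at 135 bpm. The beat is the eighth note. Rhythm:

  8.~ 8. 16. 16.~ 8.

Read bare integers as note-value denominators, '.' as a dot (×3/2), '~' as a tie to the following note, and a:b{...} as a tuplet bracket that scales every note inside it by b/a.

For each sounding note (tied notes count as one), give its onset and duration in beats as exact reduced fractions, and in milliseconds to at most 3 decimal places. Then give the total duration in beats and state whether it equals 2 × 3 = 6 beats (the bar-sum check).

1) 0.0ms=0b +1333.333ms=3b
2) 1333.333ms=3b +333.333ms=3/4b
3) 1666.667ms=15/4b +1000.0ms=9/4b
Σ=6b of 6 (135bpm 3/8) — PASS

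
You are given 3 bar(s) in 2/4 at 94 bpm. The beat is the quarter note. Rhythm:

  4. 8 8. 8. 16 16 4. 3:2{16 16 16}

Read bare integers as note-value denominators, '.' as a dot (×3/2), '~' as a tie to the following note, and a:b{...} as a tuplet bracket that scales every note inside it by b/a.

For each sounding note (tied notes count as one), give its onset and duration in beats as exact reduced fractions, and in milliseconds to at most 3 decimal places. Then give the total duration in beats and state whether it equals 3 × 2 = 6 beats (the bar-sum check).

1) 0.0ms=0b +957.447ms=3/2b
2) 957.447ms=3/2b +319.149ms=1/2b
3) 1276.596ms=2b +478.723ms=3/4b
4) 1755.319ms=11/4b +478.723ms=3/4b
5) 2234.043ms=7/2b +159.574ms=1/4b
6) 2393.617ms=15/4b +159.574ms=1/4b
7) 2553.191ms=4b +957.447ms=3/2b
8) 3510.638ms=11/2b +106.383ms=1/6b
9) 3617.021ms=17/3b +106.383ms=1/6b
10) 3723.404ms=35/6b +106.383ms=1/6b
Σ=6b of 6 (94bpm 2/4) — PASS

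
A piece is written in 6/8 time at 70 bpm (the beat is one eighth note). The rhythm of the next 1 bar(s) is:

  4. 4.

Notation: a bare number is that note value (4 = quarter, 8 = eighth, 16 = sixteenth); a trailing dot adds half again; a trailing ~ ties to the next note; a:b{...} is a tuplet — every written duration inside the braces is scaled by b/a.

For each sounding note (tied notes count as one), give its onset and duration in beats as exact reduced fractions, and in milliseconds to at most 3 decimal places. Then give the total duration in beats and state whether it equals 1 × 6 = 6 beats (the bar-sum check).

1) 0.0ms=0b +2571.429ms=3b
2) 2571.429ms=3b +2571.429ms=3b
Σ=6b of 6 (70bpm 6/8) — PASS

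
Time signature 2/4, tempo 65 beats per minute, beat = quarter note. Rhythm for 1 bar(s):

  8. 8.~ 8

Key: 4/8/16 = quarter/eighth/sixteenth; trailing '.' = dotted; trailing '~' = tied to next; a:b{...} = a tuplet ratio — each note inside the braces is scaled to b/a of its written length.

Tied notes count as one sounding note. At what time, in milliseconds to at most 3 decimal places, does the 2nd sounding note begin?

1. 0.0ms @ 0 + 692.308ms (3/4)
2. 692.308ms @ 3/4 + 1153.846ms (5/4)

note 2 onset = 3/4b = 692.308ms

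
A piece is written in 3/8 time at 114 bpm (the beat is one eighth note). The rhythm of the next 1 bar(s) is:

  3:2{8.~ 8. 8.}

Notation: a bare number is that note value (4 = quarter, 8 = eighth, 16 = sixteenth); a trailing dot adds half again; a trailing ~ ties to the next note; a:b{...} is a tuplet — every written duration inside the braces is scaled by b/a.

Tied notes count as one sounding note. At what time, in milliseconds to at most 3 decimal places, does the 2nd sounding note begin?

note 2 onset = 2b = 1052.632ms

1. 0.0ms @ 0 + 1052.632ms (2)
2. 1052.632ms @ 2 + 526.316ms (1)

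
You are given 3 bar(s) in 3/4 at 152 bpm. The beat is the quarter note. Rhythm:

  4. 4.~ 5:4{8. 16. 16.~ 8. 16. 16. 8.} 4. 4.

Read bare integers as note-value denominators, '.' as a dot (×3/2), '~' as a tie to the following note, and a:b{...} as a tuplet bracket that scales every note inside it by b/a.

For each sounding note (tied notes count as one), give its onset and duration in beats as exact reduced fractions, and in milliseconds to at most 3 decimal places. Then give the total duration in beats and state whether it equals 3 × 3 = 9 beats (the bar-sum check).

1) 0.0ms=0b +592.105ms=3/2b
2) 592.105ms=3/2b +828.947ms=21/10b
3) 1421.053ms=18/5b +118.421ms=3/10b
4) 1539.474ms=39/10b +355.263ms=9/10b
5) 1894.737ms=24/5b +118.421ms=3/10b
6) 2013.158ms=51/10b +118.421ms=3/10b
7) 2131.579ms=27/5b +236.842ms=3/5b
8) 2368.421ms=6b +592.105ms=3/2b
9) 2960.526ms=15/2b +592.105ms=3/2b
Σ=9b of 9 (152bpm 3/4) — PASS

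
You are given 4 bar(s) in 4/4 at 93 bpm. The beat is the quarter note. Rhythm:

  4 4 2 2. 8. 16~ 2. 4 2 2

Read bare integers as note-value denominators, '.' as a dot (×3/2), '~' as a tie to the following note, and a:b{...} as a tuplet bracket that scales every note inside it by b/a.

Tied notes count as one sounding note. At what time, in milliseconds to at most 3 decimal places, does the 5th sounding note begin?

note 5 onset = 7b = 4516.129ms

1. 0.0ms @ 0 + 645.161ms (1)
2. 645.161ms @ 1 + 645.161ms (1)
3. 1290.323ms @ 2 + 1290.323ms (2)
4. 2580.645ms @ 4 + 1935.484ms (3)
5. 4516.129ms @ 7 + 483.871ms (3/4)
6. 5000.0ms @ 31/4 + 2096.774ms (13/4)
7. 7096.774ms @ 11 + 645.161ms (1)
8. 7741.935ms @ 12 + 1290.323ms (2)
9. 9032.258ms @ 14 + 1290.323ms (2)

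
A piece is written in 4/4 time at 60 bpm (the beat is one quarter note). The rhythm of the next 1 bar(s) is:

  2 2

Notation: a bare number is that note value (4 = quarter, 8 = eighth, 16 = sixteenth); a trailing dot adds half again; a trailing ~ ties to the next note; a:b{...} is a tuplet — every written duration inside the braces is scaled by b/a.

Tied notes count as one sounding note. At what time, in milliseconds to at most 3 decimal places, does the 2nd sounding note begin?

1. 0.0ms @ 0 + 2000.0ms (2)
2. 2000.0ms @ 2 + 2000.0ms (2)

note 2 onset = 2b = 2000.0ms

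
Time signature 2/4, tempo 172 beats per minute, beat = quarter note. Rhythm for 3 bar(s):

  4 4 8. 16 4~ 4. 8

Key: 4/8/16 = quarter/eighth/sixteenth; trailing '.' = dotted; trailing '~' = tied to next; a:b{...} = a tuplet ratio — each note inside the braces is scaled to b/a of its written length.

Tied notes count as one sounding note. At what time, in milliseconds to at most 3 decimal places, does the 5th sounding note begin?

1. 0.0ms @ 0 + 348.837ms (1)
2. 348.837ms @ 1 + 348.837ms (1)
3. 697.674ms @ 2 + 261.628ms (3/4)
4. 959.302ms @ 11/4 + 87.209ms (1/4)
5. 1046.512ms @ 3 + 872.093ms (5/2)
6. 1918.605ms @ 11/2 + 174.419ms (1/2)

note 5 onset = 3b = 1046.512ms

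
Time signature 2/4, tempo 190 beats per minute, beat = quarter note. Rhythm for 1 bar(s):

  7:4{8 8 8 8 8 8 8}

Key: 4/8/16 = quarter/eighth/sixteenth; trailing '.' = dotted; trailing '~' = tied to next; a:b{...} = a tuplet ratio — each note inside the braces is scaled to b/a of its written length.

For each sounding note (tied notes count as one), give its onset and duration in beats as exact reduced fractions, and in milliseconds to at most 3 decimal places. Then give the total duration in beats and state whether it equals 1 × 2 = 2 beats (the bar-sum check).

1) 0.0ms=0b +90.226ms=2/7b
2) 90.226ms=2/7b +90.226ms=2/7b
3) 180.451ms=4/7b +90.226ms=2/7b
4) 270.677ms=6/7b +90.226ms=2/7b
5) 360.902ms=8/7b +90.226ms=2/7b
6) 451.128ms=10/7b +90.226ms=2/7b
7) 541.353ms=12/7b +90.226ms=2/7b
Σ=2b of 2 (190bpm 2/4) — PASS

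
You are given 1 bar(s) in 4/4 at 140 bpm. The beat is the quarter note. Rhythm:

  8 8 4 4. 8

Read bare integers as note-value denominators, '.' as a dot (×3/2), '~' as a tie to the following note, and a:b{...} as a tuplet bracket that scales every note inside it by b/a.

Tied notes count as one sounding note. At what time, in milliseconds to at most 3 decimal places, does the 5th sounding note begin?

1. 0.0ms @ 0 + 214.286ms (1/2)
2. 214.286ms @ 1/2 + 214.286ms (1/2)
3. 428.571ms @ 1 + 428.571ms (1)
4. 857.143ms @ 2 + 642.857ms (3/2)
5. 1500.0ms @ 7/2 + 214.286ms (1/2)

note 5 onset = 7/2b = 1500.0ms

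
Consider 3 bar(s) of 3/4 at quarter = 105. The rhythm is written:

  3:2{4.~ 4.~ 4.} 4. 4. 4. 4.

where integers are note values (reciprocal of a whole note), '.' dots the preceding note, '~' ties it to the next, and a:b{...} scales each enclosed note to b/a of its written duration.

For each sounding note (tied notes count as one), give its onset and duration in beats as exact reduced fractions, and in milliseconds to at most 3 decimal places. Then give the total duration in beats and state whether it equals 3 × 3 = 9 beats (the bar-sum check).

1) 0.0ms=0b +1714.286ms=3b
2) 1714.286ms=3b +857.143ms=3/2b
3) 2571.429ms=9/2b +857.143ms=3/2b
4) 3428.571ms=6b +857.143ms=3/2b
5) 4285.714ms=15/2b +857.143ms=3/2b
Σ=9b of 9 (105bpm 3/4) — PASS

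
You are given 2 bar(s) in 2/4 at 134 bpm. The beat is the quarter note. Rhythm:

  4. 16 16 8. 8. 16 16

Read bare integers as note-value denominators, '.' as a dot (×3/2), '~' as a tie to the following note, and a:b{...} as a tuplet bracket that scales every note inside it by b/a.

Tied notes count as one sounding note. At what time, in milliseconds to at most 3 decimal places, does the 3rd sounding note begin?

note 3 onset = 7/4b = 783.582ms

1. 0.0ms @ 0 + 671.642ms (3/2)
2. 671.642ms @ 3/2 + 111.94ms (1/4)
3. 783.582ms @ 7/4 + 111.94ms (1/4)
4. 895.522ms @ 2 + 335.821ms (3/4)
5. 1231.343ms @ 11/4 + 335.821ms (3/4)
6. 1567.164ms @ 7/2 + 111.94ms (1/4)
7. 1679.104ms @ 15/4 + 111.94ms (1/4)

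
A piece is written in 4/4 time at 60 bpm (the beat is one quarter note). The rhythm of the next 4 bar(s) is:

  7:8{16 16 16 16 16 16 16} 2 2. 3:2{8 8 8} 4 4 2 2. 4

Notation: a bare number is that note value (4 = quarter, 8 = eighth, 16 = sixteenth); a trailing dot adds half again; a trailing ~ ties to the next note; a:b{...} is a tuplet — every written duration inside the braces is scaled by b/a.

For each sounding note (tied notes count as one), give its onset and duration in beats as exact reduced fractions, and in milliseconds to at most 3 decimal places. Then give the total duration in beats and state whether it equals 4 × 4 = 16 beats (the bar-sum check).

1) 0.0ms=0b +285.714ms=2/7b
2) 285.714ms=2/7b +285.714ms=2/7b
3) 571.429ms=4/7b +285.714ms=2/7b
4) 857.143ms=6/7b +285.714ms=2/7b
5) 1142.857ms=8/7b +285.714ms=2/7b
6) 1428.571ms=10/7b +285.714ms=2/7b
7) 1714.286ms=12/7b +285.714ms=2/7b
8) 2000.0ms=2b +2000.0ms=2b
9) 4000.0ms=4b +3000.0ms=3b
10) 7000.0ms=7b +333.333ms=1/3b
11) 7333.333ms=22/3b +333.333ms=1/3b
12) 7666.667ms=23/3b +333.333ms=1/3b
13) 8000.0ms=8b +1000.0ms=1b
14) 9000.0ms=9b +1000.0ms=1b
15) 10000.0ms=10b +2000.0ms=2b
16) 12000.0ms=12b +3000.0ms=3b
17) 15000.0ms=15b +1000.0ms=1b
Σ=16b of 16 (60bpm 4/4) — PASS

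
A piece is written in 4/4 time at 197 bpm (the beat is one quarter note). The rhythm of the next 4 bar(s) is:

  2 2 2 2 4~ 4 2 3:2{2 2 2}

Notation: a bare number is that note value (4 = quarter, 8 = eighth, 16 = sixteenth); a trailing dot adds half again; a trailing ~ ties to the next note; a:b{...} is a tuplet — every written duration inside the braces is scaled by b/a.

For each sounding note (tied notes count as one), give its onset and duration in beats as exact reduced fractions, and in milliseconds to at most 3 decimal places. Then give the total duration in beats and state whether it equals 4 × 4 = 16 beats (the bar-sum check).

1) 0.0ms=0b +609.137ms=2b
2) 609.137ms=2b +609.137ms=2b
3) 1218.274ms=4b +609.137ms=2b
4) 1827.411ms=6b +609.137ms=2b
5) 2436.548ms=8b +609.137ms=2b
6) 3045.685ms=10b +609.137ms=2b
7) 3654.822ms=12b +406.091ms=4/3b
8) 4060.914ms=40/3b +406.091ms=4/3b
9) 4467.005ms=44/3b +406.091ms=4/3b
Σ=16b of 16 (197bpm 4/4) — PASS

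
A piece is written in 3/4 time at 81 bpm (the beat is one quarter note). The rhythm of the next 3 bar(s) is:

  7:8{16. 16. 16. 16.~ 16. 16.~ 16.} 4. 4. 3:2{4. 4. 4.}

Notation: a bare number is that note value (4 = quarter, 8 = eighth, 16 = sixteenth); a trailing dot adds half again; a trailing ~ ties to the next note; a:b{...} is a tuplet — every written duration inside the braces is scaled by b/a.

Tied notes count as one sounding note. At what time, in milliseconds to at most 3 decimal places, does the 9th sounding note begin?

1. 0.0ms @ 0 + 317.46ms (3/7)
2. 317.46ms @ 3/7 + 317.46ms (3/7)
3. 634.921ms @ 6/7 + 317.46ms (3/7)
4. 952.381ms @ 9/7 + 634.921ms (6/7)
5. 1587.302ms @ 15/7 + 634.921ms (6/7)
6. 2222.222ms @ 3 + 1111.111ms (3/2)
7. 3333.333ms @ 9/2 + 1111.111ms (3/2)
8. 4444.444ms @ 6 + 740.741ms (1)
9. 5185.185ms @ 7 + 740.741ms (1)
10. 5925.926ms @ 8 + 740.741ms (1)

note 9 onset = 7b = 5185.185ms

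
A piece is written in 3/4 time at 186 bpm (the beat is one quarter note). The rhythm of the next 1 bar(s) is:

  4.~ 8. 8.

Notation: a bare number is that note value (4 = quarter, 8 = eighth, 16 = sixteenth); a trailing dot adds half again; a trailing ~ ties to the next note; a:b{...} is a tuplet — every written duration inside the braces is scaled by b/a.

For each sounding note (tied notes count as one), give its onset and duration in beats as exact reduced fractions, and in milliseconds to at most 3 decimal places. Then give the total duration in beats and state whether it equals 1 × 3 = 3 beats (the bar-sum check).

1) 0.0ms=0b +725.806ms=9/4b
2) 725.806ms=9/4b +241.935ms=3/4b
Σ=3b of 3 (186bpm 3/4) — PASS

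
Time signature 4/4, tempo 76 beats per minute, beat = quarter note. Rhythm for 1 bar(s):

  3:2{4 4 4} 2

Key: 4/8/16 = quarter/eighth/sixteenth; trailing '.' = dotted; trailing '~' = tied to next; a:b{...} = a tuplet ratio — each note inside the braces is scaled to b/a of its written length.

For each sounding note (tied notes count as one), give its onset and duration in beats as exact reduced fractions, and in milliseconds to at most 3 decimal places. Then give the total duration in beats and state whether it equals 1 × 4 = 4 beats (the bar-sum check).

1) 0.0ms=0b +526.316ms=2/3b
2) 526.316ms=2/3b +526.316ms=2/3b
3) 1052.632ms=4/3b +526.316ms=2/3b
4) 1578.947ms=2b +1578.947ms=2b
Σ=4b of 4 (76bpm 4/4) — PASS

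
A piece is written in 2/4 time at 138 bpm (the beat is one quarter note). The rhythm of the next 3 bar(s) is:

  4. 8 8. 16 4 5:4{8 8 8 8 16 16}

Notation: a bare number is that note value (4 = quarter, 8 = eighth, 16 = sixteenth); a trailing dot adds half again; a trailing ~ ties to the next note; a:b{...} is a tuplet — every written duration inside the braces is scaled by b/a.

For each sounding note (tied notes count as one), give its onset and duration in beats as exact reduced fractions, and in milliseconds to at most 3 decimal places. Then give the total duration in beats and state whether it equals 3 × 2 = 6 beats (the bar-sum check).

1) 0.0ms=0b +652.174ms=3/2b
2) 652.174ms=3/2b +217.391ms=1/2b
3) 869.565ms=2b +326.087ms=3/4b
4) 1195.652ms=11/4b +108.696ms=1/4b
5) 1304.348ms=3b +434.783ms=1b
6) 1739.13ms=4b +173.913ms=2/5b
7) 1913.043ms=22/5b +173.913ms=2/5b
8) 2086.957ms=24/5b +173.913ms=2/5b
9) 2260.87ms=26/5b +173.913ms=2/5b
10) 2434.783ms=28/5b +86.957ms=1/5b
11) 2521.739ms=29/5b +86.957ms=1/5b
Σ=6b of 6 (138bpm 2/4) — PASS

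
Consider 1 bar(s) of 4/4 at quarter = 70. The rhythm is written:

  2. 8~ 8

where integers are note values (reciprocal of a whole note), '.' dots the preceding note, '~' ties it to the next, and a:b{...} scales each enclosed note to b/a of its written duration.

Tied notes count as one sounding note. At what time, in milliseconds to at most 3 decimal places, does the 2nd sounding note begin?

1. 0.0ms @ 0 + 2571.429ms (3)
2. 2571.429ms @ 3 + 857.143ms (1)

note 2 onset = 3b = 2571.429ms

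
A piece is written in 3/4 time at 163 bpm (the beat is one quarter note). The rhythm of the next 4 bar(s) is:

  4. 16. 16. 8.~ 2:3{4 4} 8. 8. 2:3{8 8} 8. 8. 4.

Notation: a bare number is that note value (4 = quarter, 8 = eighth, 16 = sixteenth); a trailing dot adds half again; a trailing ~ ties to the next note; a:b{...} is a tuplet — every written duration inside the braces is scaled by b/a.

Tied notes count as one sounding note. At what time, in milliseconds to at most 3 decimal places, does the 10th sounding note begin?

1. 0.0ms @ 0 + 552.147ms (3/2)
2. 552.147ms @ 3/2 + 138.037ms (3/8)
3. 690.184ms @ 15/8 + 138.037ms (3/8)
4. 828.221ms @ 9/4 + 828.221ms (9/4)
5. 1656.442ms @ 9/2 + 552.147ms (3/2)
6. 2208.589ms @ 6 + 276.074ms (3/4)
7. 2484.663ms @ 27/4 + 276.074ms (3/4)
8. 2760.736ms @ 15/2 + 276.074ms (3/4)
9. 3036.81ms @ 33/4 + 276.074ms (3/4)
10. 3312.883ms @ 9 + 276.074ms (3/4)
11. 3588.957ms @ 39/4 + 276.074ms (3/4)
12. 3865.031ms @ 21/2 + 552.147ms (3/2)

note 10 onset = 9b = 3312.883ms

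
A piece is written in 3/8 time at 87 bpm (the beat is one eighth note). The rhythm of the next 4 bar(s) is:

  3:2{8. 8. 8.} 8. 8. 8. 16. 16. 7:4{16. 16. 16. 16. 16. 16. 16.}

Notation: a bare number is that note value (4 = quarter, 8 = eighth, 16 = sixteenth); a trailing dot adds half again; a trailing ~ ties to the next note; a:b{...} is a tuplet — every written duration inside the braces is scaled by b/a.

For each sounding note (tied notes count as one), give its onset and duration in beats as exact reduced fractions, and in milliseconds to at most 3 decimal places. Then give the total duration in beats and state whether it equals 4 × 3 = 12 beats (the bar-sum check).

1) 0.0ms=0b +689.655ms=1b
2) 689.655ms=1b +689.655ms=1b
3) 1379.31ms=2b +689.655ms=1b
4) 2068.966ms=3b +1034.483ms=3/2b
5) 3103.448ms=9/2b +1034.483ms=3/2b
6) 4137.931ms=6b +1034.483ms=3/2b
7) 5172.414ms=15/2b +517.241ms=3/4b
8) 5689.655ms=33/4b +517.241ms=3/4b
9) 6206.897ms=9b +295.567ms=3/7b
10) 6502.463ms=66/7b +295.567ms=3/7b
11) 6798.03ms=69/7b +295.567ms=3/7b
12) 7093.596ms=72/7b +295.567ms=3/7b
13) 7389.163ms=75/7b +295.567ms=3/7b
14) 7684.729ms=78/7b +295.567ms=3/7b
15) 7980.296ms=81/7b +295.567ms=3/7b
Σ=12b of 12 (87bpm 3/8) — PASS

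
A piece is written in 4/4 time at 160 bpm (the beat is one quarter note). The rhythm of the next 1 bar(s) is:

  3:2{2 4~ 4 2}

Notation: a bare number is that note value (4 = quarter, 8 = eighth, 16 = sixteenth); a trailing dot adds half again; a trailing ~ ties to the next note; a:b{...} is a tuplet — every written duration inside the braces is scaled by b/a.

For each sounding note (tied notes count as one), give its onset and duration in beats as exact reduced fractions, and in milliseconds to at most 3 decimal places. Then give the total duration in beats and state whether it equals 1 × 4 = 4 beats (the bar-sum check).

1) 0.0ms=0b +500.0ms=4/3b
2) 500.0ms=4/3b +500.0ms=4/3b
3) 1000.0ms=8/3b +500.0ms=4/3b
Σ=4b of 4 (160bpm 4/4) — PASS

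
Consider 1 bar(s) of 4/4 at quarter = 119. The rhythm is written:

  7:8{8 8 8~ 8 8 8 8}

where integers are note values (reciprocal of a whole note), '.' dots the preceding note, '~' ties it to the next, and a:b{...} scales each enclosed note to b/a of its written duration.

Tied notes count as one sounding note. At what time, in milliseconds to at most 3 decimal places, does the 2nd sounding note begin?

note 2 onset = 4/7b = 288.115ms

1. 0.0ms @ 0 + 288.115ms (4/7)
2. 288.115ms @ 4/7 + 288.115ms (4/7)
3. 576.23ms @ 8/7 + 576.23ms (8/7)
4. 1152.461ms @ 16/7 + 288.115ms (4/7)
5. 1440.576ms @ 20/7 + 288.115ms (4/7)
6. 1728.691ms @ 24/7 + 288.115ms (4/7)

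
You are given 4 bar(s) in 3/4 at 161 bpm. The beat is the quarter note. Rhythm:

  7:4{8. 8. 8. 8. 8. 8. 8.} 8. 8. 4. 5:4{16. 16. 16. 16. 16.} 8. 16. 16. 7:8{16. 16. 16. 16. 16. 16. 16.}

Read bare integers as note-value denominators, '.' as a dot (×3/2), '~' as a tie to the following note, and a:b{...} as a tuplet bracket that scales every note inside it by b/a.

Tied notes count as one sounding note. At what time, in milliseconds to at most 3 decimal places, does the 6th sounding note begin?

1. 0.0ms @ 0 + 159.716ms (3/7)
2. 159.716ms @ 3/7 + 159.716ms (3/7)
3. 319.432ms @ 6/7 + 159.716ms (3/7)
4. 479.148ms @ 9/7 + 159.716ms (3/7)
5. 638.864ms @ 12/7 + 159.716ms (3/7)
6. 798.58ms @ 15/7 + 159.716ms (3/7)
7. 958.296ms @ 18/7 + 159.716ms (3/7)
8. 1118.012ms @ 3 + 279.503ms (3/4)
9. 1397.516ms @ 15/4 + 279.503ms (3/4)
10. 1677.019ms @ 9/2 + 559.006ms (3/2)
11. 2236.025ms @ 6 + 111.801ms (3/10)
12. 2347.826ms @ 63/10 + 111.801ms (3/10)
13. 2459.627ms @ 33/5 + 111.801ms (3/10)
14. 2571.429ms @ 69/10 + 111.801ms (3/10)
15. 2683.23ms @ 36/5 + 111.801ms (3/10)
16. 2795.031ms @ 15/2 + 279.503ms (3/4)
17. 3074.534ms @ 33/4 + 139.752ms (3/8)
18. 3214.286ms @ 69/8 + 139.752ms (3/8)
19. 3354.037ms @ 9 + 159.716ms (3/7)
20. 3513.753ms @ 66/7 + 159.716ms (3/7)
21. 3673.469ms @ 69/7 + 159.716ms (3/7)
22. 3833.185ms @ 72/7 + 159.716ms (3/7)
23. 3992.902ms @ 75/7 + 159.716ms (3/7)
24. 4152.618ms @ 78/7 + 159.716ms (3/7)
25. 4312.334ms @ 81/7 + 159.716ms (3/7)

note 6 onset = 15/7b = 798.58ms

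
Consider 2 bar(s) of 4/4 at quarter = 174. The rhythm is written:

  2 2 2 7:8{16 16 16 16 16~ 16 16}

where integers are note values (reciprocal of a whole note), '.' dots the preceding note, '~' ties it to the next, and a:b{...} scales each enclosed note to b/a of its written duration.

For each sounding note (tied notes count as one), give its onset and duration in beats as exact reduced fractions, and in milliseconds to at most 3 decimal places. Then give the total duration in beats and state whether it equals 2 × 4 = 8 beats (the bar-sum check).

1) 0.0ms=0b +689.655ms=2b
2) 689.655ms=2b +689.655ms=2b
3) 1379.31ms=4b +689.655ms=2b
4) 2068.966ms=6b +98.522ms=2/7b
5) 2167.488ms=44/7b +98.522ms=2/7b
6) 2266.01ms=46/7b +98.522ms=2/7b
7) 2364.532ms=48/7b +98.522ms=2/7b
8) 2463.054ms=50/7b +197.044ms=4/7b
9) 2660.099ms=54/7b +98.522ms=2/7b
Σ=8b of 8 (174bpm 4/4) — PASS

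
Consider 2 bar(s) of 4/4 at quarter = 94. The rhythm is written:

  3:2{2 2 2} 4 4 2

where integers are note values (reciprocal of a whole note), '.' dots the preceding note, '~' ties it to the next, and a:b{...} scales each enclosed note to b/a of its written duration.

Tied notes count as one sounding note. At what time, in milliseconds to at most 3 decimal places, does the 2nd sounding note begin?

1. 0.0ms @ 0 + 851.064ms (4/3)
2. 851.064ms @ 4/3 + 851.064ms (4/3)
3. 1702.128ms @ 8/3 + 851.064ms (4/3)
4. 2553.191ms @ 4 + 638.298ms (1)
5. 3191.489ms @ 5 + 638.298ms (1)
6. 3829.787ms @ 6 + 1276.596ms (2)

note 2 onset = 4/3b = 851.064ms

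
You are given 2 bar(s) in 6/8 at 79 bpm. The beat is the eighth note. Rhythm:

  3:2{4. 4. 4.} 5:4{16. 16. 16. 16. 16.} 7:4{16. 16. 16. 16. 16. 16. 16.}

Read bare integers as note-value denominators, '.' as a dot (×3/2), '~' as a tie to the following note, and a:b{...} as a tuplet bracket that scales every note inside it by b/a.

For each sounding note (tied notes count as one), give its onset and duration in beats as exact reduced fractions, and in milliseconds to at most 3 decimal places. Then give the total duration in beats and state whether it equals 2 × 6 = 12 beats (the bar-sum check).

1) 0.0ms=0b +1518.987ms=2b
2) 1518.987ms=2b +1518.987ms=2b
3) 3037.975ms=4b +1518.987ms=2b
4) 4556.962ms=6b +455.696ms=3/5b
5) 5012.658ms=33/5b +455.696ms=3/5b
6) 5468.354ms=36/5b +455.696ms=3/5b
7) 5924.051ms=39/5b +455.696ms=3/5b
8) 6379.747ms=42/5b +455.696ms=3/5b
9) 6835.443ms=9b +325.497ms=3/7b
10) 7160.94ms=66/7b +325.497ms=3/7b
11) 7486.438ms=69/7b +325.497ms=3/7b
12) 7811.935ms=72/7b +325.497ms=3/7b
13) 8137.432ms=75/7b +325.497ms=3/7b
14) 8462.929ms=78/7b +325.497ms=3/7b
15) 8788.427ms=81/7b +325.497ms=3/7b
Σ=12b of 12 (79bpm 6/8) — PASS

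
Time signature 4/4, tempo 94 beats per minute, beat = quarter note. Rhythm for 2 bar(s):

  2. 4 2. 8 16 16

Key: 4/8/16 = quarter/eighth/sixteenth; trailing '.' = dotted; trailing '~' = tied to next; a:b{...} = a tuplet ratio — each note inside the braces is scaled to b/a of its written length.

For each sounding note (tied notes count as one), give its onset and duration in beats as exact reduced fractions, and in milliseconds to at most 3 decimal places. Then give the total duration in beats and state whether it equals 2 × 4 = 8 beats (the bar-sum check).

1) 0.0ms=0b +1914.894ms=3b
2) 1914.894ms=3b +638.298ms=1b
3) 2553.191ms=4b +1914.894ms=3b
4) 4468.085ms=7b +319.149ms=1/2b
5) 4787.234ms=15/2b +159.574ms=1/4b
6) 4946.809ms=31/4b +159.574ms=1/4b
Σ=8b of 8 (94bpm 4/4) — PASS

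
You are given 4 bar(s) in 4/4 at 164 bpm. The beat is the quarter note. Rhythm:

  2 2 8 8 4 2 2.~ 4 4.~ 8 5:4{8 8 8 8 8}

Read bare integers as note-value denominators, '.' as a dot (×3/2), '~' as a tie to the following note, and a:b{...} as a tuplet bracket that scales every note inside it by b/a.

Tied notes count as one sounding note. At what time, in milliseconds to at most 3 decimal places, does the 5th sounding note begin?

note 5 onset = 5b = 1829.268ms

1. 0.0ms @ 0 + 731.707ms (2)
2. 731.707ms @ 2 + 731.707ms (2)
3. 1463.415ms @ 4 + 182.927ms (1/2)
4. 1646.341ms @ 9/2 + 182.927ms (1/2)
5. 1829.268ms @ 5 + 365.854ms (1)
6. 2195.122ms @ 6 + 731.707ms (2)
7. 2926.829ms @ 8 + 1463.415ms (4)
8. 4390.244ms @ 12 + 731.707ms (2)
9. 5121.951ms @ 14 + 146.341ms (2/5)
10. 5268.293ms @ 72/5 + 146.341ms (2/5)
11. 5414.634ms @ 74/5 + 146.341ms (2/5)
12. 5560.976ms @ 76/5 + 146.341ms (2/5)
13. 5707.317ms @ 78/5 + 146.341ms (2/5)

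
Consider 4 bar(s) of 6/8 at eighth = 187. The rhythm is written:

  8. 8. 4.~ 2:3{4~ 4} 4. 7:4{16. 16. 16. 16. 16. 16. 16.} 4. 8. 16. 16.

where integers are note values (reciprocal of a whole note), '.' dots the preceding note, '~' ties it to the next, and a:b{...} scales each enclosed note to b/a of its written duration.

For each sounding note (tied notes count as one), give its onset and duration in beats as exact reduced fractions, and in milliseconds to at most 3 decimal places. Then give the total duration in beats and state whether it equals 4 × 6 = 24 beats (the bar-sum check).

1) 0.0ms=0b +481.283ms=3/2b
2) 481.283ms=3/2b +481.283ms=3/2b
3) 962.567ms=3b +2887.701ms=9b
4) 3850.267ms=12b +962.567ms=3b
5) 4812.834ms=15b +137.51ms=3/7b
6) 4950.344ms=108/7b +137.51ms=3/7b
7) 5087.853ms=111/7b +137.51ms=3/7b
8) 5225.363ms=114/7b +137.51ms=3/7b
9) 5362.872ms=117/7b +137.51ms=3/7b
10) 5500.382ms=120/7b +137.51ms=3/7b
11) 5637.892ms=123/7b +137.51ms=3/7b
12) 5775.401ms=18b +962.567ms=3b
13) 6737.968ms=21b +481.283ms=3/2b
14) 7219.251ms=45/2b +240.642ms=3/4b
15) 7459.893ms=93/4b +240.642ms=3/4b
Σ=24b of 24 (187bpm 6/8) — PASS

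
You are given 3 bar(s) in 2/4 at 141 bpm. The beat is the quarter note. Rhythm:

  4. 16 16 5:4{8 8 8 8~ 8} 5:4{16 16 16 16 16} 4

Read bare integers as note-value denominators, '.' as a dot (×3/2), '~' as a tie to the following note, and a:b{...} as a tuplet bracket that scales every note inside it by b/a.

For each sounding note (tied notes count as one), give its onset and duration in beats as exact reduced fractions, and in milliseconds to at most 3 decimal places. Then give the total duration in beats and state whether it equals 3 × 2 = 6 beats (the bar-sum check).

1) 0.0ms=0b +638.298ms=3/2b
2) 638.298ms=3/2b +106.383ms=1/4b
3) 744.681ms=7/4b +106.383ms=1/4b
4) 851.064ms=2b +170.213ms=2/5b
5) 1021.277ms=12/5b +170.213ms=2/5b
6) 1191.489ms=14/5b +170.213ms=2/5b
7) 1361.702ms=16/5b +340.426ms=4/5b
8) 1702.128ms=4b +85.106ms=1/5b
9) 1787.234ms=21/5b +85.106ms=1/5b
10) 1872.34ms=22/5b +85.106ms=1/5b
11) 1957.447ms=23/5b +85.106ms=1/5b
12) 2042.553ms=24/5b +85.106ms=1/5b
13) 2127.66ms=5b +425.532ms=1b
Σ=6b of 6 (141bpm 2/4) — PASS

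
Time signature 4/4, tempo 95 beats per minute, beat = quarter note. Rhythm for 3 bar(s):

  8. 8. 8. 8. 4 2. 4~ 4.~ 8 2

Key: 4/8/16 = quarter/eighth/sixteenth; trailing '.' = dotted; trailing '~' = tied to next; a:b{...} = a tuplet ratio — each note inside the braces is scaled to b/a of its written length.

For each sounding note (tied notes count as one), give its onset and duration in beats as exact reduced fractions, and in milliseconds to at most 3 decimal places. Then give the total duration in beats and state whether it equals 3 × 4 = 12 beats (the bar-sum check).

1) 0.0ms=0b +473.684ms=3/4b
2) 473.684ms=3/4b +473.684ms=3/4b
3) 947.368ms=3/2b +473.684ms=3/4b
4) 1421.053ms=9/4b +473.684ms=3/4b
5) 1894.737ms=3b +631.579ms=1b
6) 2526.316ms=4b +1894.737ms=3b
7) 4421.053ms=7b +1894.737ms=3b
8) 6315.789ms=10b +1263.158ms=2b
Σ=12b of 12 (95bpm 4/4) — PASS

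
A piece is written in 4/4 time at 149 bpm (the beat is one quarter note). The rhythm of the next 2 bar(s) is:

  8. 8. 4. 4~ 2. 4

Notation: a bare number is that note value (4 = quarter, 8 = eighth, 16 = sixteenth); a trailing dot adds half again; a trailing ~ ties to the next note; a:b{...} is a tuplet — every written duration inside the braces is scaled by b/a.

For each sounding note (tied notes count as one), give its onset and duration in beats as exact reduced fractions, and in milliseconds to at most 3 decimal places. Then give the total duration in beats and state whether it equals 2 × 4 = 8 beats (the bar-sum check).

1) 0.0ms=0b +302.013ms=3/4b
2) 302.013ms=3/4b +302.013ms=3/4b
3) 604.027ms=3/2b +604.027ms=3/2b
4) 1208.054ms=3b +1610.738ms=4b
5) 2818.792ms=7b +402.685ms=1b
Σ=8b of 8 (149bpm 4/4) — PASS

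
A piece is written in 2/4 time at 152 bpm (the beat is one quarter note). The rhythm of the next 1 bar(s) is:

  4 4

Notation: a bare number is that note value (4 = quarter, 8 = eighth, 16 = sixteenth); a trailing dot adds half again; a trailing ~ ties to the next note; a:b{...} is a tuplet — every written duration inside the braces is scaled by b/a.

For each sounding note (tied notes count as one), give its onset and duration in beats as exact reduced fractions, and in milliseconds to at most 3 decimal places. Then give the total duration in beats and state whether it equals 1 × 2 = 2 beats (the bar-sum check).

1) 0.0ms=0b +394.737ms=1b
2) 394.737ms=1b +394.737ms=1b
Σ=2b of 2 (152bpm 2/4) — PASS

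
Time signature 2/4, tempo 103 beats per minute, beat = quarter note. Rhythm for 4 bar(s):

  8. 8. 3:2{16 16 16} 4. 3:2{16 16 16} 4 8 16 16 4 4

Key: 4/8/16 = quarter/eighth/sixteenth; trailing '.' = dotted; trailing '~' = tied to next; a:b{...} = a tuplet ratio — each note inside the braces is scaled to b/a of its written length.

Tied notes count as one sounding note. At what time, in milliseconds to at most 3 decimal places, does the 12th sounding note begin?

note 12 onset = 11/2b = 3203.883ms

1. 0.0ms @ 0 + 436.893ms (3/4)
2. 436.893ms @ 3/4 + 436.893ms (3/4)
3. 873.786ms @ 3/2 + 97.087ms (1/6)
4. 970.874ms @ 5/3 + 97.087ms (1/6)
5. 1067.961ms @ 11/6 + 97.087ms (1/6)
6. 1165.049ms @ 2 + 873.786ms (3/2)
7. 2038.835ms @ 7/2 + 97.087ms (1/6)
8. 2135.922ms @ 11/3 + 97.087ms (1/6)
9. 2233.01ms @ 23/6 + 97.087ms (1/6)
10. 2330.097ms @ 4 + 582.524ms (1)
11. 2912.621ms @ 5 + 291.262ms (1/2)
12. 3203.883ms @ 11/2 + 145.631ms (1/4)
13. 3349.515ms @ 23/4 + 145.631ms (1/4)
14. 3495.146ms @ 6 + 582.524ms (1)
15. 4077.67ms @ 7 + 582.524ms (1)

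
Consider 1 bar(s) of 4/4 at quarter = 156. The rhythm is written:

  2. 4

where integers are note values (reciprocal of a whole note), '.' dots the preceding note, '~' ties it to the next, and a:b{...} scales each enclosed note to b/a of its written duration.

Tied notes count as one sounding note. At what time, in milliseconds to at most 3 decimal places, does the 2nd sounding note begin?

note 2 onset = 3b = 1153.846ms

1. 0.0ms @ 0 + 1153.846ms (3)
2. 1153.846ms @ 3 + 384.615ms (1)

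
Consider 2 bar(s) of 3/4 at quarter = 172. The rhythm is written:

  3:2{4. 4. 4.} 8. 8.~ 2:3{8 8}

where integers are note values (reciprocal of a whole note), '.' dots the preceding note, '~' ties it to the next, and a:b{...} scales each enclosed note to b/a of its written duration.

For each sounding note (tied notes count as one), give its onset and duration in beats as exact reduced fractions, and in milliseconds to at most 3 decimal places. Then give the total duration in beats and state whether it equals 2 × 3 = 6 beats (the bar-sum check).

1) 0.0ms=0b +348.837ms=1b
2) 348.837ms=1b +348.837ms=1b
3) 697.674ms=2b +348.837ms=1b
4) 1046.512ms=3b +261.628ms=3/4b
5) 1308.14ms=15/4b +523.256ms=3/2b
6) 1831.395ms=21/4b +261.628ms=3/4b
Σ=6b of 6 (172bpm 3/4) — PASS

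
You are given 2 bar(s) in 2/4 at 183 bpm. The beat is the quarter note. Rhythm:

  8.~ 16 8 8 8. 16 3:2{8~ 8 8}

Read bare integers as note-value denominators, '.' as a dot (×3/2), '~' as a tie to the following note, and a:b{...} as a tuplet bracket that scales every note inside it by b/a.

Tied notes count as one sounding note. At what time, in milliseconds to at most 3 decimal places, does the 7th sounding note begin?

1. 0.0ms @ 0 + 327.869ms (1)
2. 327.869ms @ 1 + 163.934ms (1/2)
3. 491.803ms @ 3/2 + 163.934ms (1/2)
4. 655.738ms @ 2 + 245.902ms (3/4)
5. 901.639ms @ 11/4 + 81.967ms (1/4)
6. 983.607ms @ 3 + 218.579ms (2/3)
7. 1202.186ms @ 11/3 + 109.29ms (1/3)

note 7 onset = 11/3b = 1202.186ms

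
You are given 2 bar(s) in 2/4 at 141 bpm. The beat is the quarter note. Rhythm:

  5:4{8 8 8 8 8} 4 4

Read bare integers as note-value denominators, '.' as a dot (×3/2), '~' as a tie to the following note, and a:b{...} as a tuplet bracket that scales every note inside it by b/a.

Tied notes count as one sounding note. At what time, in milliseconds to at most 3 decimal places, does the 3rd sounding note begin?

1. 0.0ms @ 0 + 170.213ms (2/5)
2. 170.213ms @ 2/5 + 170.213ms (2/5)
3. 340.426ms @ 4/5 + 170.213ms (2/5)
4. 510.638ms @ 6/5 + 170.213ms (2/5)
5. 680.851ms @ 8/5 + 170.213ms (2/5)
6. 851.064ms @ 2 + 425.532ms (1)
7. 1276.596ms @ 3 + 425.532ms (1)

note 3 onset = 4/5b = 340.426ms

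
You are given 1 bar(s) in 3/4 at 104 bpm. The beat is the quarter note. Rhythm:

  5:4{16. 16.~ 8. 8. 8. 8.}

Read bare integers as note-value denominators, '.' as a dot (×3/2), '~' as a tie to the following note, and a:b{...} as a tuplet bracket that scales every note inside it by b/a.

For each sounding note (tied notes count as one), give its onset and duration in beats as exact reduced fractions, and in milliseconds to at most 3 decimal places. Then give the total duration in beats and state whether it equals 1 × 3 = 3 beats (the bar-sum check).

1) 0.0ms=0b +173.077ms=3/10b
2) 173.077ms=3/10b +519.231ms=9/10b
3) 692.308ms=6/5b +346.154ms=3/5b
4) 1038.462ms=9/5b +346.154ms=3/5b
5) 1384.615ms=12/5b +346.154ms=3/5b
Σ=3b of 3 (104bpm 3/4) — PASS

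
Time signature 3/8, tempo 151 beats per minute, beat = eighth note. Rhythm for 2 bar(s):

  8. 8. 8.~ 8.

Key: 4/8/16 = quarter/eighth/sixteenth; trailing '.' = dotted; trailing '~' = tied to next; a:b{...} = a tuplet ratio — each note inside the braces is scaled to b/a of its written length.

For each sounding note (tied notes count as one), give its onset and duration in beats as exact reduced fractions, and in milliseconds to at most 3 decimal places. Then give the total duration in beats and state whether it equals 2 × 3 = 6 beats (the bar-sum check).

1) 0.0ms=0b +596.026ms=3/2b
2) 596.026ms=3/2b +596.026ms=3/2b
3) 1192.053ms=3b +1192.053ms=3b
Σ=6b of 6 (151bpm 3/8) — PASS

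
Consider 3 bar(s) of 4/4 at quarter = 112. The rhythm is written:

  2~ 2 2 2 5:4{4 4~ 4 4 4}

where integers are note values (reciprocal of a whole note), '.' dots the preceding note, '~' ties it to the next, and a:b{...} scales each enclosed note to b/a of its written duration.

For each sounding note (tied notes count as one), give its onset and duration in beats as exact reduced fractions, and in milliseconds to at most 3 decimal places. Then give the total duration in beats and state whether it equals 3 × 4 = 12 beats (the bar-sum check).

1) 0.0ms=0b +2142.857ms=4b
2) 2142.857ms=4b +1071.429ms=2b
3) 3214.286ms=6b +1071.429ms=2b
4) 4285.714ms=8b +428.571ms=4/5b
5) 4714.286ms=44/5b +857.143ms=8/5b
6) 5571.429ms=52/5b +428.571ms=4/5b
7) 6000.0ms=56/5b +428.571ms=4/5b
Σ=12b of 12 (112bpm 4/4) — PASS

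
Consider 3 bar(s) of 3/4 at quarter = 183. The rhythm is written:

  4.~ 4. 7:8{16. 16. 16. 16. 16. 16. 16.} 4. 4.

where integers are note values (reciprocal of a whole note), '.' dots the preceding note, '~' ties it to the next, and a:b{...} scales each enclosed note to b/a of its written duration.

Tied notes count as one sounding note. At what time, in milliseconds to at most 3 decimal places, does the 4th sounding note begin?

note 4 onset = 27/7b = 1264.637ms

1. 0.0ms @ 0 + 983.607ms (3)
2. 983.607ms @ 3 + 140.515ms (3/7)
3. 1124.122ms @ 24/7 + 140.515ms (3/7)
4. 1264.637ms @ 27/7 + 140.515ms (3/7)
5. 1405.152ms @ 30/7 + 140.515ms (3/7)
6. 1545.667ms @ 33/7 + 140.515ms (3/7)
7. 1686.183ms @ 36/7 + 140.515ms (3/7)
8. 1826.698ms @ 39/7 + 140.515ms (3/7)
9. 1967.213ms @ 6 + 491.803ms (3/2)
10. 2459.016ms @ 15/2 + 491.803ms (3/2)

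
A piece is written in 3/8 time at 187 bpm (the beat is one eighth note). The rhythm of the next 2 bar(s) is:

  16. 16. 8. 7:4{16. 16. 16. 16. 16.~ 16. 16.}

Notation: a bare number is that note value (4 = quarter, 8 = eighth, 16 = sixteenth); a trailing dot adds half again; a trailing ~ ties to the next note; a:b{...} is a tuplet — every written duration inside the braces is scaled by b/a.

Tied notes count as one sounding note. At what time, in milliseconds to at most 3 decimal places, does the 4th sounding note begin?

1. 0.0ms @ 0 + 240.642ms (3/4)
2. 240.642ms @ 3/4 + 240.642ms (3/4)
3. 481.283ms @ 3/2 + 481.283ms (3/2)
4. 962.567ms @ 3 + 137.51ms (3/7)
5. 1100.076ms @ 24/7 + 137.51ms (3/7)
6. 1237.586ms @ 27/7 + 137.51ms (3/7)
7. 1375.095ms @ 30/7 + 137.51ms (3/7)
8. 1512.605ms @ 33/7 + 275.019ms (6/7)
9. 1787.624ms @ 39/7 + 137.51ms (3/7)

note 4 onset = 3b = 962.567ms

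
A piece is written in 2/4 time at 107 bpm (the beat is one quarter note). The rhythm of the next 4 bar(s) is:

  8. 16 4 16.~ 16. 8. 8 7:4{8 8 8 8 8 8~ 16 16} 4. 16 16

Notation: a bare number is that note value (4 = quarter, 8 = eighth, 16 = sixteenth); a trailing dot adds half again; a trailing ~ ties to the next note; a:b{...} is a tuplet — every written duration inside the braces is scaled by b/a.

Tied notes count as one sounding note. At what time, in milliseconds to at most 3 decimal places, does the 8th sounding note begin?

note 8 onset = 30/7b = 2403.204ms

1. 0.0ms @ 0 + 420.561ms (3/4)
2. 420.561ms @ 3/4 + 140.187ms (1/4)
3. 560.748ms @ 1 + 560.748ms (1)
4. 1121.495ms @ 2 + 420.561ms (3/4)
5. 1542.056ms @ 11/4 + 420.561ms (3/4)
6. 1962.617ms @ 7/2 + 280.374ms (1/2)
7. 2242.991ms @ 4 + 160.214ms (2/7)
8. 2403.204ms @ 30/7 + 160.214ms (2/7)
9. 2563.418ms @ 32/7 + 160.214ms (2/7)
10. 2723.632ms @ 34/7 + 160.214ms (2/7)
11. 2883.845ms @ 36/7 + 160.214ms (2/7)
12. 3044.059ms @ 38/7 + 240.32ms (3/7)
13. 3284.379ms @ 41/7 + 80.107ms (1/7)
14. 3364.486ms @ 6 + 841.121ms (3/2)
15. 4205.607ms @ 15/2 + 140.187ms (1/4)
16. 4345.794ms @ 31/4 + 140.187ms (1/4)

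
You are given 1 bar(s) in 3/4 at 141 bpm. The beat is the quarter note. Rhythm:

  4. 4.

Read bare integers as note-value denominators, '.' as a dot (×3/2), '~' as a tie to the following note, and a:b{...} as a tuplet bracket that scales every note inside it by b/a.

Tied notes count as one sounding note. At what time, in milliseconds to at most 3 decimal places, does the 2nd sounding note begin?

note 2 onset = 3/2b = 638.298ms

1. 0.0ms @ 0 + 638.298ms (3/2)
2. 638.298ms @ 3/2 + 638.298ms (3/2)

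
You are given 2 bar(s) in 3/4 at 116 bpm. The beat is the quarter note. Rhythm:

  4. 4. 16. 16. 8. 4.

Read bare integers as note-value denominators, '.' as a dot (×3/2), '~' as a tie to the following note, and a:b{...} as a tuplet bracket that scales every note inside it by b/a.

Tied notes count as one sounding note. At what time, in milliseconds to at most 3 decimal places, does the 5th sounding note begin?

1. 0.0ms @ 0 + 775.862ms (3/2)
2. 775.862ms @ 3/2 + 775.862ms (3/2)
3. 1551.724ms @ 3 + 193.966ms (3/8)
4. 1745.69ms @ 27/8 + 193.966ms (3/8)
5. 1939.655ms @ 15/4 + 387.931ms (3/4)
6. 2327.586ms @ 9/2 + 775.862ms (3/2)

note 5 onset = 15/4b = 1939.655ms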